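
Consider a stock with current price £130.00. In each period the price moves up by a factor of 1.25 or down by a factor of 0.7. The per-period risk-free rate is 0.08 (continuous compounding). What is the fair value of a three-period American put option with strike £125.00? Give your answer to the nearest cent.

Risk-neutral probability p = (e^0.08 − 0.7)/(1.25 − 0.7) = 0.3833/0.5500 = 0.6969
Terminal stock prices: S_uuu = 253.9, S_uud = 142.2, S_udd = 79.62, S_ddd = 44.59
Terminal payoffs (K − S): max(-128.9, 0) = 0, max(-17.19, 0) = 0, max(45.38, 0) = 45.38, max(80.41, 0) = 80.41
Node uu (S = 203.1): continuation = e^(−0.08)·[0.6969·0.0000 + 0.3031·0.0000] = 0.0000; exercise value = 0.0000 ≤ continuation, so V_uu = 0.0000
Node ud (S = 113.7): continuation = e^(−0.08)·[0.6969·0.0000 + 0.3031·45.3750] = 12.6964; exercise value = 11.2500 ≤ continuation, so V_ud = 12.6964
Node dd (S = 63.7): continuation = e^(−0.08)·[0.6969·45.3750 + 0.3031·80.4100] = 51.6895; exercise value = 61.3000 > continuation, so V_dd = 61.3000 (exercise)
Node u (S = 162.5): continuation = e^(−0.08)·[0.6969·0.0000 + 0.3031·12.6964] = 3.5526; exercise value = 0.0000 ≤ continuation, so V_u = 3.5526
Node d (S = 91): continuation = e^(−0.08)·[0.6969·12.6964 + 0.3031·61.3000] = 25.3200; exercise value = 34.0000 > continuation, so V_d = 34.0000 (exercise)
Node 0 (S = 130): continuation = e^(−0.08)·[0.6969·3.5526 + 0.3031·34.0000] = 11.7989; exercise value = 0.0000 ≤ continuation, so V_0 = 11.7989

£11.80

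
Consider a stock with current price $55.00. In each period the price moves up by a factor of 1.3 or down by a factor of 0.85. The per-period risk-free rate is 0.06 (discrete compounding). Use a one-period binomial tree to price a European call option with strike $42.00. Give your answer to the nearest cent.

Risk-neutral probability p = (1 + 0.06 − 0.85)/(1.3 − 0.85) = 0.2100/0.4500 = 0.4667
Terminal stock prices: S_u = 71.5, S_d = 46.75
Terminal payoffs (S − K): max(29.5, 0) = 29.5, max(4.75, 0) = 4.75
Node 0 (S = 55): V_0 = 1/1.06·[0.4667·29.5000 + 0.5333·4.7500] = 15.3774

$15.38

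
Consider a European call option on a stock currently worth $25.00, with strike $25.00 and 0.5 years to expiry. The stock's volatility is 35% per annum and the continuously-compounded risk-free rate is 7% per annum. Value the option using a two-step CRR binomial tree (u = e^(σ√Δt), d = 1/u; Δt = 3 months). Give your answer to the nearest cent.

CRR parameters: u = e^(σ√Δt) = e^(0.35·√0.25) = 1.1912, d = 1/u = 0.8395
Per-period rate: rΔt = 0.07·0.25 = 0.0175, so R = e^0.0175 = 1.0177
Risk-neutral probability p = (e^0.0175 − 0.8395)/(1.1912 − 0.8395) = 0.1782/0.3518 = 0.5065
Terminal stock prices: S_uu = 35.48, S_ud = 25, S_dd = 17.62
Terminal payoffs (S − K): max(10.48, 0) = 10.48, max(0, 0) = 0, max(-7.383, 0) = 0
Node u (S = 29.78): V_u = e^(−0.0175)·[0.5065·10.4767 + 0.4935·0.0000] = 5.2148
Node d (S = 20.99): V_d = e^(−0.0175)·[0.5065·0.0000 + 0.4935·0.0000] = 0.0000
Node 0 (S = 25): V_0 = e^(−0.0175)·[0.5065·5.2148 + 0.4935·0.0000] = 2.5957

$2.60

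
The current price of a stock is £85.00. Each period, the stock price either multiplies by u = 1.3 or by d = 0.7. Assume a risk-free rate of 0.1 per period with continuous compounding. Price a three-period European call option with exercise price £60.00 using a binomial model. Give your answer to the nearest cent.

Risk-neutral probability p = (e^0.1 − 0.7)/(1.3 − 0.7) = 0.4052/0.6000 = 0.6753
Terminal stock prices: S_uuu = 186.7, S_uud = 100.6, S_udd = 54.14, S_ddd = 29.15
Terminal payoffs (S − K): max(126.7, 0) = 126.7, max(40.55, 0) = 40.55, max(-5.855, 0) = 0, max(-30.85, 0) = 0
Node uu (S = 143.7): V_uu = e^(−0.1)·[0.6753·126.7450 + 0.3247·40.5550] = 89.3598
Node ud (S = 77.35): V_ud = e^(−0.1)·[0.6753·40.5550 + 0.3247·0.0000] = 24.7800
Node dd (S = 41.65): V_dd = e^(−0.1)·[0.6753·0.0000 + 0.3247·0.0000] = 0.0000
Node u (S = 110.5): V_u = e^(−0.1)·[0.6753·89.3598 + 0.3247·24.7800] = 61.8816
Node d (S = 59.5): V_d = e^(−0.1)·[0.6753·24.7800 + 0.3247·0.0000] = 15.1412
Node 0 (S = 85): V_0 = e^(−0.1)·[0.6753·61.8816 + 0.3247·15.1412] = 42.2598

£42.26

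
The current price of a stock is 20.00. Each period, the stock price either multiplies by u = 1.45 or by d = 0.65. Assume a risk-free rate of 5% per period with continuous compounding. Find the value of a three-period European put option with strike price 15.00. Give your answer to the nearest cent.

Risk-neutral probability p = (e^0.05 − 0.65)/(1.45 − 0.65) = 0.4013/0.8000 = 0.5016
Terminal stock prices: S_uuu = 60.97, S_uud = 27.33, S_udd = 12.25, S_ddd = 5.492
Terminal payoffs (K − S): max(-45.97, 0) = 0, max(-12.33, 0) = 0, max(2.747, 0) = 2.747, max(9.508, 0) = 9.508
Node uu (S = 42.05): V_uu = e^(−0.05)·[0.5016·0.0000 + 0.4984·0.0000] = 0.0000
Node ud (S = 18.85): V_ud = e^(−0.05)·[0.5016·0.0000 + 0.4984·2.7475] = 1.3026
Node dd (S = 8.45): V_dd = e^(−0.05)·[0.5016·2.7475 + 0.4984·9.5075] = 5.8184
Node u (S = 29): V_u = e^(−0.05)·[0.5016·0.0000 + 0.4984·1.3026] = 0.6176
Node d (S = 13): V_d = e^(−0.05)·[0.5016·1.3026 + 0.4984·5.8184] = 3.3800
Node 0 (S = 20): V_0 = e^(−0.05)·[0.5016·0.6176 + 0.4984·3.3800] = 1.8971

1.90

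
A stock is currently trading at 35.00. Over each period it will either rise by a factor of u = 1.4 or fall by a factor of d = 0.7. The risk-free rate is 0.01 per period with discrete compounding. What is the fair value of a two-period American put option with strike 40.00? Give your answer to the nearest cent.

Risk-neutral probability p = (1 + 0.01 − 0.7)/(1.4 − 0.7) = 0.3100/0.7000 = 0.4429
Terminal stock prices: S_uu = 68.6, S_ud = 34.3, S_dd = 17.15
Terminal payoffs (K − S): max(-28.6, 0) = 0, max(5.7, 0) = 5.7, max(22.85, 0) = 22.85
Node u (S = 49): continuation = 1/1.01·[0.4429·0.0000 + 0.5571·5.7000] = 3.1443; exercise value = 0.0000 ≤ continuation, so V_u = 3.1443
Node d (S = 24.5): continuation = 1/1.01·[0.4429·5.7000 + 0.5571·22.8500] = 15.1040; exercise value = 15.5000 > continuation, so V_d = 15.5000 (exercise)
Node 0 (S = 35): continuation = 1/1.01·[0.4429·3.1443 + 0.5571·15.5000] = 9.9289; exercise value = 5.0000 ≤ continuation, so V_0 = 9.9289

9.93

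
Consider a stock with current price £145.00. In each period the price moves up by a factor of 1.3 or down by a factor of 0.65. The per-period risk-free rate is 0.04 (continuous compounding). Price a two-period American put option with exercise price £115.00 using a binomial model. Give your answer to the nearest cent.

£7.95

Risk-neutral probability p = (e^0.04 − 0.65)/(1.3 − 0.65) = 0.3908/0.6500 = 0.6012
Terminal stock prices: S_uu = 245.1, S_ud = 122.5, S_dd = 61.26
Terminal payoffs (K − S): max(-130.1, 0) = 0, max(-7.525, 0) = 0, max(53.74, 0) = 53.74
Node u (S = 188.5): continuation = e^(−0.04)·[0.6012·0.0000 + 0.3988·0.0000] = 0.0000; exercise value = 0.0000 ≤ continuation, so V_u = 0.0000
Node d (S = 94.25): continuation = e^(−0.04)·[0.6012·0.0000 + 0.3988·53.7375] = 20.5878; exercise value = 20.7500 > continuation, so V_d = 20.7500 (exercise)
Node 0 (S = 145): continuation = e^(−0.04)·[0.6012·0.0000 + 0.3988·20.7500] = 7.9497; exercise value = 0.0000 ≤ continuation, so V_0 = 7.9497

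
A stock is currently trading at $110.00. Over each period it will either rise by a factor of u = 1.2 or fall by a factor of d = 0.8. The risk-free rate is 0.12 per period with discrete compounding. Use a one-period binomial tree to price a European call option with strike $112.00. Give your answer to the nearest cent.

Risk-neutral probability p = (1 + 0.12 − 0.8)/(1.2 − 0.8) = 0.3200/0.4000 = 0.8000
Terminal stock prices: S_u = 132, S_d = 88
Terminal payoffs (S − K): max(20, 0) = 20, max(-24, 0) = 0
Node 0 (S = 110): V_0 = 1/1.12·[0.8000·20.0000 + 0.2000·0.0000] = 14.2857

$14.29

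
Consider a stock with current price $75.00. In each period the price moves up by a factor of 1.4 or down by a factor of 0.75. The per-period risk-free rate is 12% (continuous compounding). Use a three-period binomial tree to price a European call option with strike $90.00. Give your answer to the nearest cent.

$21.82

Risk-neutral probability p = (e^0.12 − 0.75)/(1.4 − 0.75) = 0.3775/0.6500 = 0.5808
Terminal stock prices: S_uuu = 205.8, S_uud = 110.2, S_udd = 59.06, S_ddd = 31.64
Terminal payoffs (S − K): max(115.8, 0) = 115.8, max(20.25, 0) = 20.25, max(-30.94, 0) = 0, max(-58.36, 0) = 0
Node uu (S = 147): V_uu = e^(−0.12)·[0.5808·115.8000 + 0.4192·20.2500] = 67.1772
Node ud (S = 78.75): V_ud = e^(−0.12)·[0.5808·20.2500 + 0.4192·0.0000] = 10.4306
Node dd (S = 42.19): V_dd = e^(−0.12)·[0.5808·0.0000 + 0.4192·0.0000] = 0.0000
Node u (S = 105): V_u = e^(−0.12)·[0.5808·67.1772 + 0.4192·10.4306] = 38.4808
Node d (S = 56.25): V_d = e^(−0.12)·[0.5808·10.4306 + 0.4192·0.0000] = 5.3727
Node 0 (S = 75): V_0 = e^(−0.12)·[0.5808·38.4808 + 0.4192·5.3727] = 21.8189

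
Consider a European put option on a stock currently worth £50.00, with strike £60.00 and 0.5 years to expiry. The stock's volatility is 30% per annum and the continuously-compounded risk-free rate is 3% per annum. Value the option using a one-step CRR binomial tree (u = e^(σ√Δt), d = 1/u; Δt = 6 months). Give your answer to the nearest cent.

CRR parameters: u = e^(σ√Δt) = e^(0.3·√0.5) = 1.2363, d = 1/u = 0.8089
Per-period rate: rΔt = 0.03·0.5 = 0.015, so R = e^0.015 = 1.0151
Risk-neutral probability p = (e^0.015 − 0.8089)/(1.2363 − 0.8089) = 0.2063/0.4275 = 0.4825
Terminal stock prices: S_u = 61.82, S_d = 40.44
Terminal payoffs (K − S): max(-1.816, 0) = 0, max(19.56, 0) = 19.56
Node 0 (S = 50): V_0 = e^(−0.015)·[0.4825·0.0000 + 0.5175·19.5571] = 9.9697

£9.97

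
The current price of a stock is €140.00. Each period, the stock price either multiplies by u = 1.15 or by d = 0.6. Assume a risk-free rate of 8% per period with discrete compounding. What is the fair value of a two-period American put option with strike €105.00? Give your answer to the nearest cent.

€3.27

Risk-neutral probability p = (1 + 0.08 − 0.6)/(1.15 − 0.6) = 0.4800/0.5500 = 0.8727
Terminal stock prices: S_uu = 185.1, S_ud = 96.6, S_dd = 50.4
Terminal payoffs (K − S): max(-80.15, 0) = 0, max(8.4, 0) = 8.4, max(54.6, 0) = 54.6
Node u (S = 161): continuation = 1/1.08·[0.8727·0.0000 + 0.1273·8.4000] = 0.9899; exercise value = 0.0000 ≤ continuation, so V_u = 0.9899
Node d (S = 84): continuation = 1/1.08·[0.8727·8.4000 + 0.1273·54.6000] = 13.2222; exercise value = 21.0000 > continuation, so V_d = 21.0000 (exercise)
Node 0 (S = 140): continuation = 1/1.08·[0.8727·0.9899 + 0.1273·21.0000] = 3.2747; exercise value = 0.0000 ≤ continuation, so V_0 = 3.2747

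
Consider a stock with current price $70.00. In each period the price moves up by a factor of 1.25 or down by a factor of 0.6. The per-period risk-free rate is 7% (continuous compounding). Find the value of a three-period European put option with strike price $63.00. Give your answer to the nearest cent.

Risk-neutral probability p = (e^0.07 − 0.6)/(1.25 − 0.6) = 0.4725/0.6500 = 0.7269
Terminal stock prices: S_uuu = 136.7, S_uud = 65.62, S_udd = 31.5, S_ddd = 15.12
Terminal payoffs (K − S): max(-73.72, 0) = 0, max(-2.625, 0) = 0, max(31.5, 0) = 31.5, max(47.88, 0) = 47.88
Node uu (S = 109.4): V_uu = e^(−0.07)·[0.7269·0.0000 + 0.2731·0.0000] = 0.0000
Node ud (S = 52.5): V_ud = e^(−0.07)·[0.7269·0.0000 + 0.2731·31.5000] = 8.0200
Node dd (S = 25.2): V_dd = e^(−0.07)·[0.7269·31.5000 + 0.2731·47.8800] = 33.5408
Node u (S = 87.5): V_u = e^(−0.07)·[0.7269·0.0000 + 0.2731·8.0200] = 2.0419
Node d (S = 42): V_d = e^(−0.07)·[0.7269·8.0200 + 0.2731·33.5408] = 13.9755
Node 0 (S = 70): V_0 = e^(−0.07)·[0.7269·2.0419 + 0.2731·13.9755] = 4.9422

$4.94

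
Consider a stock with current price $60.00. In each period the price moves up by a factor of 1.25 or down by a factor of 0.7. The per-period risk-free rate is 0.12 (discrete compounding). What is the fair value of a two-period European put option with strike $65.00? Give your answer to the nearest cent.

Risk-neutral probability p = (1 + 0.12 − 0.7)/(1.25 − 0.7) = 0.4200/0.5500 = 0.7636
Terminal stock prices: S_uu = 93.75, S_ud = 52.5, S_dd = 29.4
Terminal payoffs (K − S): max(-28.75, 0) = 0, max(12.5, 0) = 12.5, max(35.6, 0) = 35.6
Node u (S = 75): V_u = 1/1.12·[0.7636·0.0000 + 0.2364·12.5000] = 2.6380
Node d (S = 42): V_d = 1/1.12·[0.7636·12.5000 + 0.2364·35.6000] = 16.0357
Node 0 (S = 60): V_0 = 1/1.12·[0.7636·2.6380 + 0.2364·16.0357] = 5.1828

$5.18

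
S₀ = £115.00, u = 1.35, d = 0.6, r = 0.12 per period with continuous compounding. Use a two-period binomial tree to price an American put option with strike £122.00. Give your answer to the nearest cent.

£18.68

Risk-neutral probability p = (e^0.12 − 0.6)/(1.35 − 0.6) = 0.5275/0.7500 = 0.7033
Terminal stock prices: S_uu = 209.6, S_ud = 93.15, S_dd = 41.4
Terminal payoffs (K − S): max(-87.59, 0) = 0, max(28.85, 0) = 28.85, max(80.6, 0) = 80.6
Node u (S = 155.2): continuation = e^(−0.12)·[0.7033·0.0000 + 0.2967·28.8500] = 7.5911; exercise value = 0.0000 ≤ continuation, so V_u = 7.5911
Node d (S = 69): continuation = e^(−0.12)·[0.7033·28.8500 + 0.2967·80.6000] = 39.2043; exercise value = 53.0000 > continuation, so V_d = 53.0000 (exercise)
Node 0 (S = 115): continuation = e^(−0.12)·[0.7033·7.5911 + 0.2967·53.0000] = 18.6809; exercise value = 7.0000 ≤ continuation, so V_0 = 18.6809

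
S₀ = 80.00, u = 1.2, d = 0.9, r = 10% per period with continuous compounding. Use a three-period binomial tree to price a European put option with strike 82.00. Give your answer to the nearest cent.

Risk-neutral probability p = (e^0.1 − 0.9)/(1.2 − 0.9) = 0.2052/0.3000 = 0.6839
Terminal stock prices: S_uuu = 138.2, S_uud = 103.7, S_udd = 77.76, S_ddd = 58.32
Terminal payoffs (K − S): max(-56.24, 0) = 0, max(-21.68, 0) = 0, max(4.24, 0) = 4.24, max(23.68, 0) = 23.68
Node uu (S = 115.2): V_uu = e^(−0.1)·[0.6839·0.0000 + 0.3161·0.0000] = 0.0000
Node ud (S = 86.4): V_ud = e^(−0.1)·[0.6839·0.0000 + 0.3161·4.2400] = 1.2127
Node dd (S = 64.8): V_dd = e^(−0.1)·[0.6839·4.2400 + 0.3161·23.6800] = 9.3967
Node u (S = 96): V_u = e^(−0.1)·[0.6839·0.0000 + 0.3161·1.2127] = 0.3469
Node d (S = 72): V_d = e^(−0.1)·[0.6839·1.2127 + 0.3161·9.3967] = 3.4381
Node 0 (S = 80): V_0 = e^(−0.1)·[0.6839·0.3469 + 0.3161·3.4381] = 1.1980

1.20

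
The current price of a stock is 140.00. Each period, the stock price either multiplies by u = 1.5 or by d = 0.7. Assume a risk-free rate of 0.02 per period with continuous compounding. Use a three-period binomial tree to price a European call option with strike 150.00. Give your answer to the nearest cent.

Risk-neutral probability p = (e^0.02 − 0.7)/(1.5 − 0.7) = 0.3202/0.8000 = 0.4003
Terminal stock prices: S_uuu = 472.5, S_uud = 220.5, S_udd = 102.9, S_ddd = 48.02
Terminal payoffs (S − K): max(322.5, 0) = 322.5, max(70.5, 0) = 70.5, max(-47.1, 0) = 0, max(-102, 0) = 0
Node uu (S = 315): V_uu = e^(−0.02)·[0.4003·322.5000 + 0.5997·70.5000] = 167.9702
Node ud (S = 147): V_ud = e^(−0.02)·[0.4003·70.5000 + 0.5997·0.0000] = 27.6590
Node dd (S = 68.6): V_dd = e^(−0.02)·[0.4003·0.0000 + 0.5997·0.0000] = 0.0000
Node u (S = 210): V_u = e^(−0.02)·[0.4003·167.9702 + 0.5997·27.6590] = 82.1591
Node d (S = 98): V_d = e^(−0.02)·[0.4003·27.6590 + 0.5997·0.0000] = 10.8513
Node 0 (S = 140): V_0 = e^(−0.02)·[0.4003·82.1591 + 0.5997·10.8513] = 38.6124

38.61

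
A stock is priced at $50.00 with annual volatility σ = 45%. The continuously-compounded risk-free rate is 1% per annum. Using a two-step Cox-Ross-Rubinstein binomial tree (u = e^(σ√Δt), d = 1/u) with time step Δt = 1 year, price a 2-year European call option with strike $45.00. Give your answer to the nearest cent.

$14.59

CRR parameters: u = e^(σ√Δt) = e^(0.45·√1) = 1.5683, d = 1/u = 0.6376
Per-period rate: rΔt = 0.01·1 = 0.01, so R = e^0.01 = 1.0101
Risk-neutral probability p = (e^0.01 − 0.6376)/(1.5683 − 0.6376) = 0.3724/0.9307 = 0.4002
Terminal stock prices: S_uu = 123, S_ud = 50, S_dd = 20.33
Terminal payoffs (S − K): max(77.98, 0) = 77.98, max(5, 0) = 5, max(-24.67, 0) = 0
Node u (S = 78.42): V_u = e^(−0.01)·[0.4002·77.9802 + 0.5998·5.0000] = 33.8634
Node d (S = 31.88): V_d = e^(−0.01)·[0.4002·5.0000 + 0.5998·0.0000] = 1.9809
Node 0 (S = 50): V_0 = e^(−0.01)·[0.4002·33.8634 + 0.5998·1.9809] = 14.5923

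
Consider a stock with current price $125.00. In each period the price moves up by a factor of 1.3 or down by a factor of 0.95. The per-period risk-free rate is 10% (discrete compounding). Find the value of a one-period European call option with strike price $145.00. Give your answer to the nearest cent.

$6.82

Risk-neutral probability p = (1 + 0.1 − 0.95)/(1.3 − 0.95) = 0.1500/0.3500 = 0.4286
Terminal stock prices: S_u = 162.5, S_d = 118.8
Terminal payoffs (S − K): max(17.5, 0) = 17.5, max(-26.25, 0) = 0
Node 0 (S = 125): V_0 = 1/1.1·[0.4286·17.5000 + 0.5714·0.0000] = 6.8182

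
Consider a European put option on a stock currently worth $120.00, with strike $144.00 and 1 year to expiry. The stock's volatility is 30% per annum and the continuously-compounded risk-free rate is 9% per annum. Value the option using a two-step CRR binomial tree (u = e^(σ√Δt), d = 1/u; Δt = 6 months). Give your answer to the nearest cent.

$22.70

CRR parameters: u = e^(σ√Δt) = e^(0.3·√0.5) = 1.2363, d = 1/u = 0.8089
Per-period rate: rΔt = 0.09·0.5 = 0.045, so R = e^0.045 = 1.0460
Risk-neutral probability p = (e^0.045 − 0.8089)/(1.2363 − 0.8089) = 0.2372/0.4275 = 0.5548
Terminal stock prices: S_uu = 183.4, S_ud = 120, S_dd = 78.51
Terminal payoffs (K − S): max(-39.42, 0) = 0, max(24, 0) = 24, max(65.49, 0) = 65.49
Node u (S = 148.4): V_u = e^(−0.045)·[0.5548·0.0000 + 0.4452·24.0000] = 10.2136
Node d (S = 97.06): V_d = e^(−0.045)·[0.5548·24.0000 + 0.4452·65.4899] = 40.6007
Node 0 (S = 120): V_0 = e^(−0.045)·[0.5548·10.2136 + 0.4452·40.6007] = 22.6960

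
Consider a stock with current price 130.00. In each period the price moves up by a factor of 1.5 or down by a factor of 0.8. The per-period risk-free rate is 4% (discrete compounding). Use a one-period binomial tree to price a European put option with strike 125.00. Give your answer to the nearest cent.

Risk-neutral probability p = (1 + 0.04 − 0.8)/(1.5 − 0.8) = 0.2400/0.7000 = 0.3429
Terminal stock prices: S_u = 195, S_d = 104
Terminal payoffs (K − S): max(-70, 0) = 0, max(21, 0) = 21
Node 0 (S = 130): V_0 = 1/1.04·[0.3429·0.0000 + 0.6571·21.0000] = 13.2692

13.27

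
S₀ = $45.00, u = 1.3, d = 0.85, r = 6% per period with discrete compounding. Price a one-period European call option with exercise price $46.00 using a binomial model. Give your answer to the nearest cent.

$5.50

Risk-neutral probability p = (1 + 0.06 − 0.85)/(1.3 − 0.85) = 0.2100/0.4500 = 0.4667
Terminal stock prices: S_u = 58.5, S_d = 38.25
Terminal payoffs (S − K): max(12.5, 0) = 12.5, max(-7.75, 0) = 0
Node 0 (S = 45): V_0 = 1/1.06·[0.4667·12.5000 + 0.5333·0.0000] = 5.5031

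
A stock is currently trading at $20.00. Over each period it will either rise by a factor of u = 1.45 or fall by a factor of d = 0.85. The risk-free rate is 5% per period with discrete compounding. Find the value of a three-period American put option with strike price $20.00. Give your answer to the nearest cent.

$2.24

Risk-neutral probability p = (1 + 0.05 − 0.85)/(1.45 − 0.85) = 0.2000/0.6000 = 0.3333
Terminal stock prices: S_uuu = 60.97, S_uud = 35.74, S_udd = 20.95, S_ddd = 12.28
Terminal payoffs (K − S): max(-40.97, 0) = 0, max(-15.74, 0) = 0, max(-0.9525, 0) = 0, max(7.718, 0) = 7.718
Node uu (S = 42.05): continuation = 1/1.05·[0.3333·0.0000 + 0.6667·0.0000] = 0.0000; exercise value = 0.0000 ≤ continuation, so V_uu = 0.0000
Node ud (S = 24.65): continuation = 1/1.05·[0.3333·0.0000 + 0.6667·0.0000] = 0.0000; exercise value = 0.0000 ≤ continuation, so V_ud = 0.0000
Node dd (S = 14.45): continuation = 1/1.05·[0.3333·0.0000 + 0.6667·7.7175] = 4.9000; exercise value = 5.5500 > continuation, so V_dd = 5.5500 (exercise)
Node u (S = 29): continuation = 1/1.05·[0.3333·0.0000 + 0.6667·0.0000] = 0.0000; exercise value = 0.0000 ≤ continuation, so V_u = 0.0000
Node d (S = 17): continuation = 1/1.05·[0.3333·0.0000 + 0.6667·5.5500] = 3.5238; exercise value = 3.0000 ≤ continuation, so V_d = 3.5238
Node 0 (S = 20): continuation = 1/1.05·[0.3333·0.0000 + 0.6667·3.5238] = 2.2373; exercise value = 0.0000 ≤ continuation, so V_0 = 2.2373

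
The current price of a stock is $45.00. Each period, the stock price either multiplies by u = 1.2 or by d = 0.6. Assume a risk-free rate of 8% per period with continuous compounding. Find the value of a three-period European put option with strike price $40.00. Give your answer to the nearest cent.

Risk-neutral probability p = (e^0.08 − 0.6)/(1.2 − 0.6) = 0.4833/0.6000 = 0.8055
Terminal stock prices: S_uuu = 77.76, S_uud = 38.88, S_udd = 19.44, S_ddd = 9.72
Terminal payoffs (K − S): max(-37.76, 0) = 0, max(1.12, 0) = 1.12, max(20.56, 0) = 20.56, max(30.28, 0) = 30.28
Node uu (S = 64.8): V_uu = e^(−0.08)·[0.8055·0.0000 + 0.1945·1.1200] = 0.2011
Node ud (S = 32.4): V_ud = e^(−0.08)·[0.8055·1.1200 + 0.1945·20.5600] = 4.5247
Node dd (S = 16.2): V_dd = e^(−0.08)·[0.8055·20.5600 + 0.1945·30.2800] = 20.7247
Node u (S = 54): V_u = e^(−0.08)·[0.8055·0.2011 + 0.1945·4.5247] = 0.9620
Node d (S = 27): V_d = e^(−0.08)·[0.8055·4.5247 + 0.1945·20.7247] = 7.0858
Node 0 (S = 45): V_0 = e^(−0.08)·[0.8055·0.9620 + 0.1945·7.0858] = 1.9877

$1.99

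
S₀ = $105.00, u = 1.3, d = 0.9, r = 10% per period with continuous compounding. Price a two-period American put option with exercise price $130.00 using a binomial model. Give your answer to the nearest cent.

Risk-neutral probability p = (e^0.1 − 0.9)/(1.3 − 0.9) = 0.2052/0.4000 = 0.5129
Terminal stock prices: S_uu = 177.5, S_ud = 122.9, S_dd = 85.05
Terminal payoffs (K − S): max(-47.45, 0) = 0, max(7.15, 0) = 7.15, max(44.95, 0) = 44.95
Node u (S = 136.5): continuation = e^(−0.1)·[0.5129·0.0000 + 0.4871·7.1500] = 3.1512; exercise value = 0.0000 ≤ continuation, so V_u = 3.1512
Node d (S = 94.5): continuation = e^(−0.1)·[0.5129·7.1500 + 0.4871·44.9500] = 23.1289; exercise value = 35.5000 > continuation, so V_d = 35.5000 (exercise)
Node 0 (S = 105): continuation = e^(−0.1)·[0.5129·3.1512 + 0.4871·35.5000] = 17.1081; exercise value = 25.0000 > continuation, so V_0 = 25.0000 (exercise)

$25.00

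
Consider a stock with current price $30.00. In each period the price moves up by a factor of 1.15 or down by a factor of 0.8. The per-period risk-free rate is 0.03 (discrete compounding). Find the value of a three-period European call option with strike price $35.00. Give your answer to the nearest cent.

Risk-neutral probability p = (1 + 0.03 − 0.8)/(1.15 − 0.8) = 0.2300/0.3500 = 0.6571
Terminal stock prices: S_uuu = 45.63, S_uud = 31.74, S_udd = 22.08, S_ddd = 15.36
Terminal payoffs (S − K): max(10.63, 0) = 10.63, max(-3.26, 0) = 0, max(-12.92, 0) = 0, max(-19.64, 0) = 0
Node uu (S = 39.67): V_uu = 1/1.03·[0.6571·10.6262 + 0.3429·0.0000] = 6.7796
Node ud (S = 27.6): V_ud = 1/1.03·[0.6571·0.0000 + 0.3429·0.0000] = 0.0000
Node dd (S = 19.2): V_dd = 1/1.03·[0.6571·0.0000 + 0.3429·0.0000] = 0.0000
Node u (S = 34.5): V_u = 1/1.03·[0.6571·6.7796 + 0.3429·0.0000] = 4.3254
Node d (S = 24): V_d = 1/1.03·[0.6571·0.0000 + 0.3429·0.0000] = 0.0000
Node 0 (S = 30): V_0 = 1/1.03·[0.6571·4.3254 + 0.3429·0.0000] = 2.7596

$2.76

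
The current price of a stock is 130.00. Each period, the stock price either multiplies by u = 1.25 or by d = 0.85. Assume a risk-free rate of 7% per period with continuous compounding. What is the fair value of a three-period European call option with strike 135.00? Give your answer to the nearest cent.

29.16

Risk-neutral probability p = (e^0.07 − 0.85)/(1.25 − 0.85) = 0.2225/0.4000 = 0.5563
Terminal stock prices: S_uuu = 253.9, S_uud = 172.7, S_udd = 117.4, S_ddd = 79.84
Terminal payoffs (S − K): max(118.9, 0) = 118.9, max(37.66, 0) = 37.66, max(-17.59, 0) = 0, max(-55.16, 0) = 0
Node uu (S = 203.1): V_uu = e^(−0.07)·[0.5563·118.9062 + 0.4437·37.6562] = 77.2518
Node ud (S = 138.1): V_ud = e^(−0.07)·[0.5563·37.6562 + 0.4437·0.0000] = 19.5309
Node dd (S = 93.92): V_dd = e^(−0.07)·[0.5563·0.0000 + 0.4437·0.0000] = 0.0000
Node u (S = 162.5): V_u = e^(−0.07)·[0.5563·77.2518 + 0.4437·19.5309] = 48.1482
Node d (S = 110.5): V_d = e^(−0.07)·[0.5563·19.5309 + 0.4437·0.0000] = 10.1300
Node 0 (S = 130): V_0 = e^(−0.07)·[0.5563·48.1482 + 0.4437·10.1300] = 29.1638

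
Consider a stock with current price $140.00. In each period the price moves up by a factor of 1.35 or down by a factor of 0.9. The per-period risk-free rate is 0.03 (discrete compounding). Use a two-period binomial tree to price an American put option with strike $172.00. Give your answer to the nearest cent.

Risk-neutral probability p = (1 + 0.03 − 0.9)/(1.35 − 0.9) = 0.1300/0.4500 = 0.2889
Terminal stock prices: S_uu = 255.2, S_ud = 170.1, S_dd = 113.4
Terminal payoffs (K − S): max(-83.15, 0) = 0, max(1.9, 0) = 1.9, max(58.6, 0) = 58.6
Node u (S = 189): continuation = 1/1.03·[0.2889·0.0000 + 0.7111·1.9000] = 1.3118; exercise value = 0.0000 ≤ continuation, so V_u = 1.3118
Node d (S = 126): continuation = 1/1.03·[0.2889·1.9000 + 0.7111·58.6000] = 40.9903; exercise value = 46.0000 > continuation, so V_d = 46.0000 (exercise)
Node 0 (S = 140): continuation = 1/1.03·[0.2889·1.3118 + 0.7111·46.0000] = 32.1263; exercise value = 32.0000 ≤ continuation, so V_0 = 32.1263

$32.13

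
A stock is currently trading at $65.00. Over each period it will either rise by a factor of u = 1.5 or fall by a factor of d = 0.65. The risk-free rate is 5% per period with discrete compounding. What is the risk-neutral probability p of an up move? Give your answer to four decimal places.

p = 0.4706

Risk-neutral probability p = (1 + 0.05 − 0.65)/(1.5 − 0.65) = 0.4000/0.8500 = 0.4706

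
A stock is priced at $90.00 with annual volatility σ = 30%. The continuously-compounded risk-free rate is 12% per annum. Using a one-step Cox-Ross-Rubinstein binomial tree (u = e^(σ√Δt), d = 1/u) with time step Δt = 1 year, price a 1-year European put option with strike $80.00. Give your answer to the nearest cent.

CRR parameters: u = e^(σ√Δt) = e^(0.3·√1) = 1.3499, d = 1/u = 0.7408
Per-period rate: rΔt = 0.12·1 = 0.12, so R = e^0.12 = 1.1275
Risk-neutral probability p = (e^0.12 − 0.7408)/(1.3499 − 0.7408) = 0.3867/0.6090 = 0.6349
Terminal stock prices: S_u = 121.5, S_d = 66.67
Terminal payoffs (K − S): max(-41.49, 0) = 0, max(13.33, 0) = 13.33
Node 0 (S = 90): V_0 = e^(−0.12)·[0.6349·0.0000 + 0.3651·13.3264] = 4.3153

$4.32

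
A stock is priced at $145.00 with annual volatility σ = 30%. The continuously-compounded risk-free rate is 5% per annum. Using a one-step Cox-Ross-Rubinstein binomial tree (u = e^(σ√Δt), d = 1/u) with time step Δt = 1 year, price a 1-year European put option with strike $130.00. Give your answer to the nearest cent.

CRR parameters: u = e^(σ√Δt) = e^(0.3·√1) = 1.3499, d = 1/u = 0.7408
Per-period rate: rΔt = 0.05·1 = 0.05, so R = e^0.05 = 1.0513
Risk-neutral probability p = (e^0.05 − 0.7408)/(1.3499 − 0.7408) = 0.3105/0.6090 = 0.5097
Terminal stock prices: S_u = 195.7, S_d = 107.4
Terminal payoffs (K − S): max(-65.73, 0) = 0, max(22.58, 0) = 22.58
Node 0 (S = 145): V_0 = e^(−0.05)·[0.5097·0.0000 + 0.4903·22.5814] = 10.5308

$10.53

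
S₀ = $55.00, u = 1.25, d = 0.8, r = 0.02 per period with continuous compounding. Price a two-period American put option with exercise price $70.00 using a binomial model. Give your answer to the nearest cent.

$16.62

Risk-neutral probability p = (e^0.02 − 0.8)/(1.25 − 0.8) = 0.2202/0.4500 = 0.4893
Terminal stock prices: S_uu = 85.94, S_ud = 55, S_dd = 35.2
Terminal payoffs (K − S): max(-15.94, 0) = 0, max(15, 0) = 15, max(34.8, 0) = 34.8
Node u (S = 68.75): continuation = e^(−0.02)·[0.4893·0.0000 + 0.5107·15.0000] = 7.5083; exercise value = 1.2500 ≤ continuation, so V_u = 7.5083
Node d (S = 44): continuation = e^(−0.02)·[0.4893·15.0000 + 0.5107·34.8000] = 24.6139; exercise value = 26.0000 > continuation, so V_d = 26.0000 (exercise)
Node 0 (S = 55): continuation = e^(−0.02)·[0.4893·7.5083 + 0.5107·26.0000] = 16.6157; exercise value = 15.0000 ≤ continuation, so V_0 = 16.6157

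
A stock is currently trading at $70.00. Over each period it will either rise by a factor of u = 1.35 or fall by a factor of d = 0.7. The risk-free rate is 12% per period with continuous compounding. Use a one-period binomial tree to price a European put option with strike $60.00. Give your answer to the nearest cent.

$3.34

Risk-neutral probability p = (e^0.12 − 0.7)/(1.35 − 0.7) = 0.4275/0.6500 = 0.6577
Terminal stock prices: S_u = 94.5, S_d = 49
Terminal payoffs (K − S): max(-34.5, 0) = 0, max(11, 0) = 11
Node 0 (S = 70): V_0 = e^(−0.12)·[0.6577·0.0000 + 0.3423·11.0000] = 3.3396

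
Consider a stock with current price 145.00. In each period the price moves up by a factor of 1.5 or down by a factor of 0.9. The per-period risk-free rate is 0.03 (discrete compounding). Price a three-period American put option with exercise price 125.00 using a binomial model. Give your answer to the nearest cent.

8.49

Risk-neutral probability p = (1 + 0.03 − 0.9)/(1.5 − 0.9) = 0.1300/0.6000 = 0.2167
Terminal stock prices: S_uuu = 489.4, S_uud = 293.6, S_udd = 176.2, S_ddd = 105.7
Terminal payoffs (K − S): max(-364.4, 0) = 0, max(-168.6, 0) = 0, max(-51.18, 0) = 0, max(19.29, 0) = 19.29
Node uu (S = 326.2): continuation = 1/1.03·[0.2167·0.0000 + 0.7833·0.0000] = 0.0000; exercise value = 0.0000 ≤ continuation, so V_uu = 0.0000
Node ud (S = 195.8): continuation = 1/1.03·[0.2167·0.0000 + 0.7833·0.0000] = 0.0000; exercise value = 0.0000 ≤ continuation, so V_ud = 0.0000
Node dd (S = 117.5): continuation = 1/1.03·[0.2167·0.0000 + 0.7833·19.2950] = 14.6742; exercise value = 7.5500 ≤ continuation, so V_dd = 14.6742
Node u (S = 217.5): continuation = 1/1.03·[0.2167·0.0000 + 0.7833·0.0000] = 0.0000; exercise value = 0.0000 ≤ continuation, so V_u = 0.0000
Node d (S = 130.5): continuation = 1/1.03·[0.2167·0.0000 + 0.7833·14.6742] = 11.1600; exercise value = 0.0000 ≤ continuation, so V_d = 11.1600
Node 0 (S = 145): continuation = 1/1.03·[0.2167·0.0000 + 0.7833·11.1600] = 8.4874; exercise value = 0.0000 ≤ continuation, so V_0 = 8.4874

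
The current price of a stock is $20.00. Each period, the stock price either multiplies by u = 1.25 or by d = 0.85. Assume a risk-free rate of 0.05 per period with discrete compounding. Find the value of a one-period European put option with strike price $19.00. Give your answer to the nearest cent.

Risk-neutral probability p = (1 + 0.05 − 0.85)/(1.25 − 0.85) = 0.2000/0.4000 = 0.5000
Terminal stock prices: S_u = 25, S_d = 17
Terminal payoffs (K − S): max(-6, 0) = 0, max(2, 0) = 2
Node 0 (S = 20): V_0 = 1/1.05·[0.5000·0.0000 + 0.5000·2.0000] = 0.9524

$0.95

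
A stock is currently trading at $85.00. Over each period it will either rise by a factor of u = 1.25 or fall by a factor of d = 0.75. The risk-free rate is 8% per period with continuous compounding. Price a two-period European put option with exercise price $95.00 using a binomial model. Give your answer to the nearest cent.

$10.27

Risk-neutral probability p = (e^0.08 − 0.75)/(1.25 − 0.75) = 0.3333/0.5000 = 0.6666
Terminal stock prices: S_uu = 132.8, S_ud = 79.69, S_dd = 47.81
Terminal payoffs (K − S): max(-37.81, 0) = 0, max(15.31, 0) = 15.31, max(47.19, 0) = 47.19
Node u (S = 106.2): V_u = e^(−0.08)·[0.6666·0.0000 + 0.3334·15.3125] = 4.7130
Node d (S = 63.75): V_d = e^(−0.08)·[0.6666·15.3125 + 0.3334·47.1875] = 23.9461
Node 0 (S = 85): V_0 = e^(−0.08)·[0.6666·4.7130 + 0.3334·23.9461] = 10.2704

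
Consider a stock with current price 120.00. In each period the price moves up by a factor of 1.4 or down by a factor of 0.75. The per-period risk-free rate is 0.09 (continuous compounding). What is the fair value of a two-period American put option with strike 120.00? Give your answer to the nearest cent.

12.90

Risk-neutral probability p = (e^0.09 − 0.75)/(1.4 − 0.75) = 0.3442/0.6500 = 0.5295
Terminal stock prices: S_uu = 235.2, S_ud = 126, S_dd = 67.5
Terminal payoffs (K − S): max(-115.2, 0) = 0, max(-6, 0) = 0, max(52.5, 0) = 52.5
Node u (S = 168): continuation = e^(−0.09)·[0.5295·0.0000 + 0.4705·0.0000] = 0.0000; exercise value = 0.0000 ≤ continuation, so V_u = 0.0000
Node d (S = 90): continuation = e^(−0.09)·[0.5295·0.0000 + 0.4705·52.5000] = 22.5753; exercise value = 30.0000 > continuation, so V_d = 30.0000 (exercise)
Node 0 (S = 120): continuation = e^(−0.09)·[0.5295·0.0000 + 0.4705·30.0000] = 12.9002; exercise value = 0.0000 ≤ continuation, so V_0 = 12.9002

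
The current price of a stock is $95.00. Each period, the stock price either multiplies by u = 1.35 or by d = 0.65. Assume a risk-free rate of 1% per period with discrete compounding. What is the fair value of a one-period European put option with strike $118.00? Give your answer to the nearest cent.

Risk-neutral probability p = (1 + 0.01 − 0.65)/(1.35 − 0.65) = 0.3600/0.7000 = 0.5143
Terminal stock prices: S_u = 128.2, S_d = 61.75
Terminal payoffs (K − S): max(-10.25, 0) = 0, max(56.25, 0) = 56.25
Node 0 (S = 95): V_0 = 1/1.01·[0.5143·0.0000 + 0.4857·56.2500] = 27.0509

$27.05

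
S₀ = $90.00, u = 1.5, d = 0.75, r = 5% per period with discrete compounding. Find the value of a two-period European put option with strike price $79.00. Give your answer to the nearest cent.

$9.27

Risk-neutral probability p = (1 + 0.05 − 0.75)/(1.5 − 0.75) = 0.3000/0.7500 = 0.4000
Terminal stock prices: S_uu = 202.5, S_ud = 101.2, S_dd = 50.62
Terminal payoffs (K − S): max(-123.5, 0) = 0, max(-22.25, 0) = 0, max(28.38, 0) = 28.38
Node u (S = 135): V_u = 1/1.05·[0.4000·0.0000 + 0.6000·0.0000] = 0.0000
Node d (S = 67.5): V_d = 1/1.05·[0.4000·0.0000 + 0.6000·28.3750] = 16.2143
Node 0 (S = 90): V_0 = 1/1.05·[0.4000·0.0000 + 0.6000·16.2143] = 9.2653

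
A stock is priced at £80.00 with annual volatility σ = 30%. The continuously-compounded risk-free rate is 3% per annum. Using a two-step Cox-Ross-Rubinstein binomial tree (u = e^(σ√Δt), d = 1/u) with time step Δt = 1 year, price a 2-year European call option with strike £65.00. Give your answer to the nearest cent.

£24.25

CRR parameters: u = e^(σ√Δt) = e^(0.3·√1) = 1.3499, d = 1/u = 0.7408
Per-period rate: rΔt = 0.03·1 = 0.03, so R = e^0.03 = 1.0305
Risk-neutral probability p = (e^0.03 − 0.7408)/(1.3499 − 0.7408) = 0.2896/0.6090 = 0.4756
Terminal stock prices: S_uu = 145.8, S_ud = 80, S_dd = 43.9
Terminal payoffs (S − K): max(80.77, 0) = 80.77, max(15, 0) = 15, max(-21.1, 0) = 0
Node u (S = 108): V_u = e^(−0.03)·[0.4756·80.7695 + 0.5244·15.0000] = 44.9097
Node d (S = 59.27): V_d = e^(−0.03)·[0.4756·15.0000 + 0.5244·0.0000] = 6.9226
Node 0 (S = 80): V_0 = e^(−0.03)·[0.4756·44.9097 + 0.5244·6.9226] = 24.2493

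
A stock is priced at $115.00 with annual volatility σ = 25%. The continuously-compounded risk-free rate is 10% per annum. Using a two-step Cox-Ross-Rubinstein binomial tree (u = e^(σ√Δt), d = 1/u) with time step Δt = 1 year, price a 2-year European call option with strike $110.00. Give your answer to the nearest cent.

CRR parameters: u = e^(σ√Δt) = e^(0.25·√1) = 1.2840, d = 1/u = 0.7788
Per-period rate: rΔt = 0.1·1 = 0.1, so R = e^0.1 = 1.1052
Risk-neutral probability p = (e^0.1 − 0.7788)/(1.2840 − 0.7788) = 0.3264/0.5052 = 0.6460
Terminal stock prices: S_uu = 189.6, S_ud = 115, S_dd = 69.75
Terminal payoffs (S − K): max(79.6, 0) = 79.6, max(5, 0) = 5, max(-40.25, 0) = 0
Node u (S = 147.7): V_u = e^(−0.1)·[0.6460·79.6029 + 0.3540·5.0000] = 48.1308
Node d (S = 89.56): V_d = e^(−0.1)·[0.6460·5.0000 + 0.3540·0.0000] = 2.9226
Node 0 (S = 115): V_0 = e^(−0.1)·[0.6460·48.1308 + 0.3540·2.9226] = 29.0694

$29.07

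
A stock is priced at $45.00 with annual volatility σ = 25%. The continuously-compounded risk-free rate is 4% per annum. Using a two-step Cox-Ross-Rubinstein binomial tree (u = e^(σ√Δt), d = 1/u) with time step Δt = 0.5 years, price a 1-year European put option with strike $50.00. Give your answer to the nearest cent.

CRR parameters: u = e^(σ√Δt) = e^(0.25·√0.5) = 1.1934, d = 1/u = 0.8380
Per-period rate: rΔt = 0.04·0.5 = 0.02, so R = e^0.02 = 1.0202
Risk-neutral probability p = (e^0.02 − 0.8380)/(1.1934 − 0.8380) = 0.1822/0.3554 = 0.5128
Terminal stock prices: S_uu = 64.09, S_ud = 45, S_dd = 31.6
Terminal payoffs (K − S): max(-14.09, 0) = 0, max(5, 0) = 5, max(18.4, 0) = 18.4
Node u (S = 53.7): V_u = e^(−0.02)·[0.5128·0.0000 + 0.4872·5.0000] = 2.3879
Node d (S = 37.71): V_d = e^(−0.02)·[0.5128·5.0000 + 0.4872·18.4015] = 11.3014
Node 0 (S = 45): V_0 = e^(−0.02)·[0.5128·2.3879 + 0.4872·11.3014] = 6.5977

$6.60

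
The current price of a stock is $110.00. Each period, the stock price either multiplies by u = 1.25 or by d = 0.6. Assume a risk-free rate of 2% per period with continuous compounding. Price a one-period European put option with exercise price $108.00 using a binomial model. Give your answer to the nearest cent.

Risk-neutral probability p = (e^0.02 − 0.6)/(1.25 − 0.6) = 0.4202/0.6500 = 0.6465
Terminal stock prices: S_u = 137.5, S_d = 66
Terminal payoffs (K − S): max(-29.5, 0) = 0, max(42, 0) = 42
Node 0 (S = 110): V_0 = e^(−0.02)·[0.6465·0.0000 + 0.3535·42.0000] = 14.5545

$14.55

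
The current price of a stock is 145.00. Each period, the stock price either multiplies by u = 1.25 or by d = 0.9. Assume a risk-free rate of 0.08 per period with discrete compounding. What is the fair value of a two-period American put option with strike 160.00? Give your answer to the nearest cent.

Risk-neutral probability p = (1 + 0.08 − 0.9)/(1.25 − 0.9) = 0.1800/0.3500 = 0.5143
Terminal stock prices: S_uu = 226.6, S_ud = 163.1, S_dd = 117.5
Terminal payoffs (K − S): max(-66.56, 0) = 0, max(-3.125, 0) = 0, max(42.55, 0) = 42.55
Node u (S = 181.2): continuation = 1/1.08·[0.5143·0.0000 + 0.4857·0.0000] = 0.0000; exercise value = 0.0000 ≤ continuation, so V_u = 0.0000
Node d (S = 130.5): continuation = 1/1.08·[0.5143·0.0000 + 0.4857·42.5500] = 19.1362; exercise value = 29.5000 > continuation, so V_d = 29.5000 (exercise)
Node 0 (S = 145): continuation = 1/1.08·[0.5143·0.0000 + 0.4857·29.5000] = 13.2672; exercise value = 15.0000 > continuation, so V_0 = 15.0000 (exercise)

15.00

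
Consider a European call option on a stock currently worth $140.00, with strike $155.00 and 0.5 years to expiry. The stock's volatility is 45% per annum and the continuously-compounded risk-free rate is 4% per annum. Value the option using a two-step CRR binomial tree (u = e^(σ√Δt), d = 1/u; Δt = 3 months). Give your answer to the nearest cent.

$13.75

CRR parameters: u = e^(σ√Δt) = e^(0.45·√0.25) = 1.2523, d = 1/u = 0.7985
Per-period rate: rΔt = 0.04·0.25 = 0.01, so R = e^0.01 = 1.0101
Risk-neutral probability p = (e^0.01 − 0.7985)/(1.2523 − 0.7985) = 0.2115/0.4538 = 0.4661
Terminal stock prices: S_uu = 219.6, S_ud = 140, S_dd = 89.27
Terminal payoffs (S − K): max(64.56, 0) = 64.56, max(-15, 0) = 0, max(-65.73, 0) = 0
Node u (S = 175.3): V_u = e^(−0.01)·[0.4661·64.5637 + 0.5339·0.0000] = 29.7958
Node d (S = 111.8): V_d = e^(−0.01)·[0.4661·0.0000 + 0.5339·0.0000] = 0.0000
Node 0 (S = 140): V_0 = e^(−0.01)·[0.4661·29.7958 + 0.5339·0.0000] = 13.7506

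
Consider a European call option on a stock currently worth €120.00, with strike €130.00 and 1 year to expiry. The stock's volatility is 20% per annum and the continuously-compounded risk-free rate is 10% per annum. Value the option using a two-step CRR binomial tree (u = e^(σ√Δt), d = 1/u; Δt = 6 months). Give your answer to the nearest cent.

€11.01

CRR parameters: u = e^(σ√Δt) = e^(0.2·√0.5) = 1.1519, d = 1/u = 0.8681
Per-period rate: rΔt = 0.1·0.5 = 0.05, so R = e^0.05 = 1.0513
Risk-neutral probability p = (e^0.05 − 0.8681)/(1.1519 − 0.8681) = 0.1831/0.2838 = 0.6454
Terminal stock prices: S_uu = 159.2, S_ud = 120, S_dd = 90.44
Terminal payoffs (S − K): max(29.23, 0) = 29.23, max(-10, 0) = 0, max(-39.56, 0) = 0
Node u (S = 138.2): V_u = e^(−0.05)·[0.6454·29.2276 + 0.3546·0.0000] = 17.9427
Node d (S = 104.2): V_d = e^(−0.05)·[0.6454·0.0000 + 0.3546·0.0000] = 0.0000
Node 0 (S = 120): V_0 = e^(−0.05)·[0.6454·17.9427 + 0.3546·0.0000] = 11.0150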